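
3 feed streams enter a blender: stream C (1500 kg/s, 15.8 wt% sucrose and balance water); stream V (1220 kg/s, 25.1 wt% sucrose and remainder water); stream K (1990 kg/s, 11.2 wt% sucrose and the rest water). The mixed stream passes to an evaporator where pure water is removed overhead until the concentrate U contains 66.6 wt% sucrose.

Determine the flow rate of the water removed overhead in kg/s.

sucrose entering = 1500×0.158 + 1220×0.251 + 1990×0.112 = 766.1 kg/s.
All sucrose reports to U, so U = 766.1/0.666 = 1150.3 kg/s.
Total feed = 4710 kg/s; overhead = 4710 − 1150.3 = 3559.7 kg/s.

3560 kg/s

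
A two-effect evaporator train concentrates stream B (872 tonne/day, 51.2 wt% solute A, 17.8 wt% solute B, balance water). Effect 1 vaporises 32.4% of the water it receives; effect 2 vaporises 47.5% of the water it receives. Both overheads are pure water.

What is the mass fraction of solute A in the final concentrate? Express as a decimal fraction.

0.640

water in feed = 872×0.310 = 270.32 tonne/day.
After stage 1: water left = (1−0.324)×270.32 = 182.74; stream total = 784.42 tonne/day.
After stage 2: water left = (1−0.475)×182.74 = 95.937; final concentrate = 697.62 tonne/day.
solute A fraction = 446.46/697.62 = 0.640.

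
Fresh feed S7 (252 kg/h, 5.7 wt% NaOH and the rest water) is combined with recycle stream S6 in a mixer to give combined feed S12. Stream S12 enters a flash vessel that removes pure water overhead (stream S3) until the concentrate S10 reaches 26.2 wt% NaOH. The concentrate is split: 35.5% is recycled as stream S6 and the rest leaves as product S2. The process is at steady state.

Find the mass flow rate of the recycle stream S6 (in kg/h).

Overall NaOH balance (none leaves overhead): NaOH in fresh feed = NaOH in product, i.e. 252×0.057 = (1−0.355)·S10·0.262.
S10 = 14.364/(0.262×0.645) = 84.999 kg/h.
Recycle S6 = 0.355×84.999 = 30.175 kg/h.

30.17 kg/h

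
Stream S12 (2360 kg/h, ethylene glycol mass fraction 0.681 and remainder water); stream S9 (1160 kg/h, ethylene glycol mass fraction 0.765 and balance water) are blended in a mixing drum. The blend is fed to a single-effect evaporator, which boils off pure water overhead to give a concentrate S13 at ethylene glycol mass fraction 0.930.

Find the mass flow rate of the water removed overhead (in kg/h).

837.7 kg/h

ethylene glycol entering = 2360×0.681 + 1160×0.765 = 2494.6 kg/h.
All ethylene glycol reports to S13, so S13 = 2494.6/0.930 = 2682.3 kg/h.
Total feed = 3520 kg/h; overhead = 3520 − 2682.3 = 837.68 kg/h.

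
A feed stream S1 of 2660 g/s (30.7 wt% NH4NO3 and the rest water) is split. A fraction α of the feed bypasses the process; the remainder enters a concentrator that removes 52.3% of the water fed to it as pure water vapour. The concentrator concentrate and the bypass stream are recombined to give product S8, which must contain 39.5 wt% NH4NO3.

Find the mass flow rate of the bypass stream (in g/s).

1025 g/s

All 2660×0.307 = 816.62 g/s of NH4NO3 reaches S8, so S8 = 816.62/0.395 = 2067.4 g/s and vapour = 592.61 g/s.
The evaporator receives (1−α)·2660 of feed at 0.693 water and removes 0.523 of that water:
0.523×0.693×(1−α)×2660 = 592.61
(1−α) = 592.61/964.09 = 0.6147;  α = 0.3853.
Bypass flow = 0.3853×2660 = 1024.9 g/s.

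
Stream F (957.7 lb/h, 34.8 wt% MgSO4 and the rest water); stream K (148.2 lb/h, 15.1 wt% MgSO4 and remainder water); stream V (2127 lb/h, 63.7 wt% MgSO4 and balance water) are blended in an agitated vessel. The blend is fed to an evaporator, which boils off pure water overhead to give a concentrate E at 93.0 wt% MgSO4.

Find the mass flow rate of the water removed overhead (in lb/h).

1394 lb/h

MgSO4 entering = 957.7×0.348 + 148.2×0.151 + 2127×0.637 = 1710.6 lb/h.
All MgSO4 reports to E, so E = 1710.6/0.930 = 1839.3 lb/h.
Total feed = 3232.9 lb/h; overhead = 3232.9 − 1839.3 = 1393.6 lb/h.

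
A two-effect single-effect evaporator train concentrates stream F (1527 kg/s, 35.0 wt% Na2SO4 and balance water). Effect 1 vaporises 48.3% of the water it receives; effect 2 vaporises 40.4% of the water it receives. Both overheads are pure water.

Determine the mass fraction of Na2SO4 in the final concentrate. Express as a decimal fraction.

0.6360

water in feed = 1527×0.650 = 992.55 kg/s.
After stage 1: water left = (1−0.483)×992.55 = 513.15; stream total = 1047.6 kg/s.
After stage 2: water left = (1−0.404)×513.15 = 305.84; final concentrate = 840.29 kg/s.
Na2SO4 fraction = 534.45/840.29 = 0.6360.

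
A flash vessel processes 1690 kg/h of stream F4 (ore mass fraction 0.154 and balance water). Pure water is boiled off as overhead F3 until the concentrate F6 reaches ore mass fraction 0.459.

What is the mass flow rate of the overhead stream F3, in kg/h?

ore is conserved: 1690×0.154 = 260.26 kg/h all reports to the concentrate.
Concentrate = 260.26/(target fraction) = 567.02 kg/h.
Overhead = 1690 − 567.02 = 1123 kg/h.

1123 kg/h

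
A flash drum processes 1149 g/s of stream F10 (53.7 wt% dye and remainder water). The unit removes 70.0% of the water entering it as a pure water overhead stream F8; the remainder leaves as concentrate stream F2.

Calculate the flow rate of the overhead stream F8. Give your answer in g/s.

372.4 g/s

water entering = 1149×0.463 = 531.99 g/s; overhead removed = 0.700×531.99 = 372.39 g/s.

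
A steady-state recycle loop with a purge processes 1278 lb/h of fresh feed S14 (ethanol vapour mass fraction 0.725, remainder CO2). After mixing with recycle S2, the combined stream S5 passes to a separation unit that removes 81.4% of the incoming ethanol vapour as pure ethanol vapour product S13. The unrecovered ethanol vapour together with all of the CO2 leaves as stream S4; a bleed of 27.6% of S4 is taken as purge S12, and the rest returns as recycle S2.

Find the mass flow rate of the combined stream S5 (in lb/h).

CO2 enters only via S14 and leaves only via the purge: 1278×0.275 = 0.276×(CO2 in S4), and the separation unit passes all CO2, so CO2 in S5 = CO2 in S4 = 1273.4 lb/h.
ethanol vapour in S5: m_A = 1278×0.725 + (1−0.276)·(1−0.814)·m_A, so m_A = 926.55/0.8653 = 1070.7 lb/h.
S5 = 1070.7 + 1273.4 = 2344.1 lb/h.

2344 lb/h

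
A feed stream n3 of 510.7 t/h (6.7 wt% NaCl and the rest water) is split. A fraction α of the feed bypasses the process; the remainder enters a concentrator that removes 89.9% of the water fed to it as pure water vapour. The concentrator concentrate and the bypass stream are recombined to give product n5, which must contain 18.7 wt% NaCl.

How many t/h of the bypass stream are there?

All 510.7×0.067 = 34.217 t/h of NaCl reaches n5, so n5 = 34.217/0.187 = 182.98 t/h and vapour = 327.72 t/h.
The evaporator receives (1−α)·510.7 of feed at 0.933 water and removes 0.899 of that water:
0.899×0.933×(1−α)×510.7 = 327.72
(1−α) = 327.72/428.36 = 0.7651;  α = 0.2349.
Bypass flow = 0.2349×510.7 = 119.98 t/h.

120 t/h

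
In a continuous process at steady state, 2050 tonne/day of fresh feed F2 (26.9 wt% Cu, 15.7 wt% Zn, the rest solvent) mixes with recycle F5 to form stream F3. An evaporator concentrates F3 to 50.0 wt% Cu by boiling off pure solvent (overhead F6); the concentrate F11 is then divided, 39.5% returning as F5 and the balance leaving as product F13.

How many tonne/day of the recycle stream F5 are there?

Overall Cu balance (none leaves overhead): Cu in fresh feed = Cu in product, i.e. 2050×0.269 = (1−0.395)·F11·0.500.
F11 = 551.45/(0.500×0.605) = 1823 tonne/day.
Recycle F5 = 0.395×1823 = 720.08 tonne/day.

720.1 tonne/day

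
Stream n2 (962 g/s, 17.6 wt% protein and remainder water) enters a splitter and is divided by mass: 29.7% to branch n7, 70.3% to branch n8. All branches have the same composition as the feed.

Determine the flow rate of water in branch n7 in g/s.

235.4 g/s

Branch n7 total = 0.297×962 = 285.71 g/s.
water in n7 = 0.824×285.71 = 235.43 g/s.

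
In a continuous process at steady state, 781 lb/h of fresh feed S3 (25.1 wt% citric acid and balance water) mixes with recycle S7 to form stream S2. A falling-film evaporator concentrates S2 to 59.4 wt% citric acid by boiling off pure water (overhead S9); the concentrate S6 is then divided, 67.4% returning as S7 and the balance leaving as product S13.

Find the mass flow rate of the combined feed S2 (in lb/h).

Overall citric acid balance (none leaves overhead): citric acid in fresh feed = citric acid in product, i.e. 781×0.251 = (1−0.674)·S6·0.594.
S6 = 196.03/(0.594×0.326) = 1012.3 lb/h.
Recycle S7 = 0.674×1012.3 = 682.31 lb/h.
Combined feed S2 = 781 + 682.31 = 1463.3 lb/h.

1463 lb/h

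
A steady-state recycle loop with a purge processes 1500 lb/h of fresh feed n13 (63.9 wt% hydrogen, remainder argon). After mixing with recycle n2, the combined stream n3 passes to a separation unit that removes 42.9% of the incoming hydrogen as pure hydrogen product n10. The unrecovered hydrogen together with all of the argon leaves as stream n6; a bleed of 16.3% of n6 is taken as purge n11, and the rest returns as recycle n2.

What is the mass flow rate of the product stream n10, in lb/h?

hydrogen in n3: m_A = 1500×0.639 + (1−0.163)·(1−0.429)·m_A, so m_A = 958.5/0.5221 = 1836 lb/h.
Product n10 = 0.429×1836 = 787.62 lb/h.

787.6 lb/h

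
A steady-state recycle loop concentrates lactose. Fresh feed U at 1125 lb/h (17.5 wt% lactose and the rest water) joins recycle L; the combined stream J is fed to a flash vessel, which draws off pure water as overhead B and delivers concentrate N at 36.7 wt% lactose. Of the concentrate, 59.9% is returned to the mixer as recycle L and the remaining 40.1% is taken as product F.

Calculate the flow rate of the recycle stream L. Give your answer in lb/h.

Overall lactose balance (none leaves overhead): lactose in fresh feed = lactose in product, i.e. 1125×0.175 = (1−0.599)·N·0.367.
N = 196.88/(0.367×0.401) = 1337.8 lb/h.
Recycle L = 0.599×1337.8 = 801.32 lb/h.

801.3 lb/h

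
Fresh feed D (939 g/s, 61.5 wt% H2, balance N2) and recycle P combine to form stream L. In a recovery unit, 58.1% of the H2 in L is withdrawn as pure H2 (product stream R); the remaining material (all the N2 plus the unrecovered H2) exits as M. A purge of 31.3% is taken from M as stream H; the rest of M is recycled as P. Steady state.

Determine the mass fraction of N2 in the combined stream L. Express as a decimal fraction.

0.588

N2 enters only via D and leaves only via the purge: 939×0.385 = 0.313×(N2 in M), and the recovery unit passes all N2, so N2 in L = N2 in M = 1155 g/s.
H2 in L: m_A = 939×0.615 + (1−0.313)·(1−0.581)·m_A, so m_A = 577.49/0.7121 = 810.91 g/s.
L = 810.91 + 1155 = 1965.9 g/s.
N2 fraction in L = 1155/1965.9 = 0.588.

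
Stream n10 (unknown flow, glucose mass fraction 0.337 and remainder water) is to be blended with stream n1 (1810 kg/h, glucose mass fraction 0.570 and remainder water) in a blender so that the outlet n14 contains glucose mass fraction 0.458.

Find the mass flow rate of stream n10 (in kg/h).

Let n10 be the unknown flow. Total out = 1810 + n10.
glucose balance: 1031.7 + 0.337·n10 = 0.458·(1810 + n10)
(0.337 − 0.458)·n10 = 0.458×1810 − 1031.7 = -202.72
n10 = -202.72 / -0.121 = 1675.4 kg/h

1675 kg/h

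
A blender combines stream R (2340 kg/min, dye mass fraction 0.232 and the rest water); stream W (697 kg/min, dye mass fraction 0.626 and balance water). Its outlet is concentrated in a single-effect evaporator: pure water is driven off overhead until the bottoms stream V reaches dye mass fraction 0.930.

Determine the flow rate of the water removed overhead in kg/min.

dye entering = 2340×0.232 + 697×0.626 = 979.2 kg/min.
All dye reports to V, so V = 979.2/0.930 = 1052.9 kg/min.
Total feed = 3037 kg/min; overhead = 3037 − 1052.9 = 1984.1 kg/min.

1984 kg/min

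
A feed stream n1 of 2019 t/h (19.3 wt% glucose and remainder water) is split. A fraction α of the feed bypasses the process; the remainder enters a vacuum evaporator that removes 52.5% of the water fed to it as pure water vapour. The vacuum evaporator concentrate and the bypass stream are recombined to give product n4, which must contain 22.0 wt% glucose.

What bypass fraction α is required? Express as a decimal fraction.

All 2019×0.193 = 389.67 t/h of glucose reaches n4, so n4 = 389.67/0.220 = 1771.2 t/h and vapour = 247.79 t/h.
The evaporator receives (1−α)·2019 of feed at 0.807 water and removes 0.525 of that water:
0.525×0.807×(1−α)×2019 = 247.79
(1−α) = 247.79/855.4 = 0.2897;  α = 0.7103.

0.710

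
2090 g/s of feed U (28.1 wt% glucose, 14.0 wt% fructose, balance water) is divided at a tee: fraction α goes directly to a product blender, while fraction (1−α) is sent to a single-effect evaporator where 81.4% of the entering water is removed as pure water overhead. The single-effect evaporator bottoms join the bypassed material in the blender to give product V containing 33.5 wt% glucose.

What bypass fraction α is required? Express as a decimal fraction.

All 2090×0.281 = 587.29 g/s of glucose reaches V, so V = 587.29/0.335 = 1753.1 g/s and vapour = 336.9 g/s.
The evaporator receives (1−α)·2090 of feed at 0.579 water and removes 0.814 of that water:
0.814×0.579×(1−α)×2090 = 336.9
(1−α) = 336.9/985.03 = 0.3420;  α = 0.6580.

0.658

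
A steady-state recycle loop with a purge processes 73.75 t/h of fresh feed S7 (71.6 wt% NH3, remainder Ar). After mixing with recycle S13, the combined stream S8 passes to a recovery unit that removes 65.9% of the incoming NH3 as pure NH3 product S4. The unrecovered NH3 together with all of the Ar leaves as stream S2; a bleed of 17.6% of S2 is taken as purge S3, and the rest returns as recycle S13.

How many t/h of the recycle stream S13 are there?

118.7 t/h

Ar enters only via S7 and leaves only via the purge: 73.75×0.284 = 0.176×(Ar in S2), and the recovery unit passes all Ar, so Ar in S8 = Ar in S2 = 119.01 t/h.
NH3 in S8: m_A = 73.75×0.716 + (1−0.176)·(1−0.659)·m_A, so m_A = 52.805/0.7190 = 73.441 t/h.
S2 = (1−0.659)×73.441 + 119.01 = 144.05 t/h.
Recycle S13 = (1−0.176)×144.05 = 118.7 t/h.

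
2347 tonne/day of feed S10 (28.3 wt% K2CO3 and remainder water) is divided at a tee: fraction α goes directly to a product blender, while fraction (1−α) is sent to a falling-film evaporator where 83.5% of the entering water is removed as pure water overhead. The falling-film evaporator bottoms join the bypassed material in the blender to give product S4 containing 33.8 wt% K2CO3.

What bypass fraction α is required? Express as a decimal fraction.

All 2347×0.283 = 664.2 tonne/day of K2CO3 reaches S4, so S4 = 664.2/0.338 = 1965.1 tonne/day and vapour = 381.91 tonne/day.
The evaporator receives (1−α)·2347 of feed at 0.717 water and removes 0.835 of that water:
0.835×0.717×(1−α)×2347 = 381.91
(1−α) = 381.91/1405.1 = 0.2718;  α = 0.7282.

0.728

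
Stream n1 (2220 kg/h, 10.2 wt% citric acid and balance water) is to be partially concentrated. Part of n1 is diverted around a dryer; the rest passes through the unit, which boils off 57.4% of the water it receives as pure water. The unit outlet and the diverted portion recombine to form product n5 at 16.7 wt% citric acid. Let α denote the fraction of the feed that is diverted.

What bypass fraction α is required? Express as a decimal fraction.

All 2220×0.102 = 226.44 kg/h of citric acid reaches n5, so n5 = 226.44/0.167 = 1355.9 kg/h and vapour = 864.07 kg/h.
The evaporator receives (1−α)·2220 of feed at 0.898 water and removes 0.574 of that water:
0.574×0.898×(1−α)×2220 = 864.07
(1−α) = 864.07/1144.3 = 0.7551;  α = 0.2449.

0.245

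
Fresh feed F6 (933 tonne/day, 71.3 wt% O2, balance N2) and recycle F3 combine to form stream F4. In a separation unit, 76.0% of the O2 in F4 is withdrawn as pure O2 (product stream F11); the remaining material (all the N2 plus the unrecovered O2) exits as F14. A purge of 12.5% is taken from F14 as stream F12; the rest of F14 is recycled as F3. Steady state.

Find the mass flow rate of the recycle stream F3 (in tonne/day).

N2 enters only via F6 and leaves only via the purge: 933×0.287 = 0.125×(N2 in F14), and the separation unit passes all N2, so N2 in F4 = N2 in F14 = 2142.2 tonne/day.
O2 in F4: m_A = 933×0.713 + (1−0.125)·(1−0.760)·m_A, so m_A = 665.23/0.7900 = 842.06 tonne/day.
F14 = (1−0.760)×842.06 + 2142.2 = 2344.3 tonne/day.
Recycle F3 = (1−0.125)×2344.3 = 2051.2 tonne/day.

2051 tonne/day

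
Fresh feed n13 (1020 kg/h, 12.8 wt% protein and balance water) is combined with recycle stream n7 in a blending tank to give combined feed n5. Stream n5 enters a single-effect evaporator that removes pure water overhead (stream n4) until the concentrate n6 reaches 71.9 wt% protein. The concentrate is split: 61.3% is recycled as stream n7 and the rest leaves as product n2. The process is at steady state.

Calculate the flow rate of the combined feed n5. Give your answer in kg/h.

1308 kg/h

Overall protein balance (none leaves overhead): protein in fresh feed = protein in product, i.e. 1020×0.128 = (1−0.613)·n6·0.719.
n6 = 130.56/(0.719×0.387) = 469.21 kg/h.
Recycle n7 = 0.613×469.21 = 287.63 kg/h.
Combined feed n5 = 1020 + 287.63 = 1307.6 kg/h.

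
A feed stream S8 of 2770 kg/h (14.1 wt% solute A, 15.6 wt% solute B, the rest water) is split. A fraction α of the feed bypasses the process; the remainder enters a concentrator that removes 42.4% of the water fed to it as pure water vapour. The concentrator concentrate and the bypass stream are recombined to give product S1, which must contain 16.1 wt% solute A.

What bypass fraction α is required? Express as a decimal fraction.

All 2770×0.141 = 390.57 kg/h of solute A reaches S1, so S1 = 390.57/0.161 = 2425.9 kg/h and vapour = 344.1 kg/h.
The evaporator receives (1−α)·2770 of feed at 0.703 water and removes 0.424 of that water:
0.424×0.703×(1−α)×2770 = 344.1
(1−α) = 344.1/825.66 = 0.4168;  α = 0.5832.

0.583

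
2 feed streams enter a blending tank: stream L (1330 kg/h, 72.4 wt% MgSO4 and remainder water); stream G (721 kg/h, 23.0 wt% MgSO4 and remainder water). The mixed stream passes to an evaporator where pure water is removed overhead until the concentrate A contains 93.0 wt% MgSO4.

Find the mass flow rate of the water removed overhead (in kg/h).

MgSO4 entering = 1330×0.724 + 721×0.230 = 1128.8 kg/h.
All MgSO4 reports to A, so A = 1128.8/0.930 = 1213.7 kg/h.
Total feed = 2051 kg/h; overhead = 2051 − 1213.7 = 837.29 kg/h.

837.3 kg/h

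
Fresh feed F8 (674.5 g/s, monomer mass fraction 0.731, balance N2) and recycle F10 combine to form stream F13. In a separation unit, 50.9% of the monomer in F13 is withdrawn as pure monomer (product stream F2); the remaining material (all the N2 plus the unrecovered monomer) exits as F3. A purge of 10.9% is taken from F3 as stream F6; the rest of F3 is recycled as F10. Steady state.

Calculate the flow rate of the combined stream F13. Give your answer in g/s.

N2 enters only via F8 and leaves only via the purge: 674.5×0.269 = 0.109×(N2 in F3), and the separation unit passes all N2, so N2 in F13 = N2 in F3 = 1664.6 g/s.
monomer in F13: m_A = 674.5×0.731 + (1−0.109)·(1−0.509)·m_A, so m_A = 493.06/0.5625 = 876.52 g/s.
F13 = 876.52 + 1664.6 = 2541.1 g/s.

2541 g/s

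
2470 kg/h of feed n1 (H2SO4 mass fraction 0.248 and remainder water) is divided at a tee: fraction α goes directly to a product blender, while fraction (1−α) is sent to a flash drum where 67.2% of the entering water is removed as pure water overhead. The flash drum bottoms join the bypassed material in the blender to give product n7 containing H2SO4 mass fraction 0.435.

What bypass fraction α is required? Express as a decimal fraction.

0.149

All 2470×0.248 = 612.56 kg/h of H2SO4 reaches n7, so n7 = 612.56/0.435 = 1408.2 kg/h and vapour = 1061.8 kg/h.
The evaporator receives (1−α)·2470 of feed at 0.752 water and removes 0.672 of that water:
0.672×0.752×(1−α)×2470 = 1061.8
(1−α) = 1061.8/1248.2 = 0.8507;  α = 0.1493.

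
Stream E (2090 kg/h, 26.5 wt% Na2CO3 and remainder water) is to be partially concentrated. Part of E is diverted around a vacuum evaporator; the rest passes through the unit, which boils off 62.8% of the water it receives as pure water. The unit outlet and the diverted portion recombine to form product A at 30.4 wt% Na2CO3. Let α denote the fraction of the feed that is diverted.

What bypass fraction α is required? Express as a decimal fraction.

All 2090×0.265 = 553.85 kg/h of Na2CO3 reaches A, so A = 553.85/0.304 = 1821.9 kg/h and vapour = 268.12 kg/h.
The evaporator receives (1−α)·2090 of feed at 0.735 water and removes 0.628 of that water:
0.628×0.735×(1−α)×2090 = 268.12
(1−α) = 268.12/964.7 = 0.2779;  α = 0.7221.

0.722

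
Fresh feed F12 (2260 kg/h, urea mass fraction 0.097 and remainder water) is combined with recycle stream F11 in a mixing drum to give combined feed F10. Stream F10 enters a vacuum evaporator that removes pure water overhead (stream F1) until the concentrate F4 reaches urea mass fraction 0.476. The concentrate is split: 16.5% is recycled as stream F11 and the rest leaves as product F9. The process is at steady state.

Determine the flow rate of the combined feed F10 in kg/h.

Overall urea balance (none leaves overhead): urea in fresh feed = urea in product, i.e. 2260×0.097 = (1−0.165)·F4·0.476.
F4 = 219.22/(0.476×0.835) = 551.55 kg/h.
Recycle F11 = 0.165×551.55 = 91.006 kg/h.
Combined feed F10 = 2260 + 91.006 = 2351 kg/h.

2351 kg/h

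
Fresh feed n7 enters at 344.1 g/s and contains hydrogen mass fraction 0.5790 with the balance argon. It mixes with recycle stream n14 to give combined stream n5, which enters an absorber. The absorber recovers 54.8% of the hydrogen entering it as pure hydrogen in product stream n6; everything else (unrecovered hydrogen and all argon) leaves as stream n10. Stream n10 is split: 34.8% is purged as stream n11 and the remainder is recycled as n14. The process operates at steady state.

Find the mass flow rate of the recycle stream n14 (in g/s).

argon enters only via n7 and leaves only via the purge: 344.1×0.421 = 0.348×(argon in n10), and the absorber passes all argon, so argon in n5 = argon in n10 = 416.28 g/s.
hydrogen in n5: m_A = 344.1×0.579 + (1−0.348)·(1−0.548)·m_A, so m_A = 199.23/0.7053 = 282.48 g/s.
n10 = (1−0.548)×282.48 + 416.28 = 543.96 g/s.
Recycle n14 = (1−0.348)×543.96 = 354.66 g/s.

354.7 g/s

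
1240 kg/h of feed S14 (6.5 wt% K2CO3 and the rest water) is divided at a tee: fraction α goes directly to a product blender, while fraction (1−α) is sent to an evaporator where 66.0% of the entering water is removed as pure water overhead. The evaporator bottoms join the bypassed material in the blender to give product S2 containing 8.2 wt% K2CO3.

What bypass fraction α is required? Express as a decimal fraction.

All 1240×0.065 = 80.6 kg/h of K2CO3 reaches S2, so S2 = 80.6/0.082 = 982.93 kg/h and vapour = 257.07 kg/h.
The evaporator receives (1−α)·1240 of feed at 0.935 water and removes 0.660 of that water:
0.660×0.935×(1−α)×1240 = 257.07
(1−α) = 257.07/765.2 = 0.3360;  α = 0.6640.

0.664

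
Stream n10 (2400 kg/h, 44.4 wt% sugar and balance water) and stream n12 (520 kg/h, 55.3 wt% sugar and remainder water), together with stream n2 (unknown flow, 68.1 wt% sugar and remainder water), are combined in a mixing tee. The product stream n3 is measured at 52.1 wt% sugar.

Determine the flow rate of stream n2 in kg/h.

Let n2 be the unknown flow. Total out = 2920 + n2.
sugar balance: 1353.2 + 0.681·n2 = 0.521·(2920 + n2)
(0.681 − 0.521)·n2 = 0.521×2920 − 1353.2 = 168.16
n2 = 168.16 / 0.160 = 1051 kg/h

1051 kg/h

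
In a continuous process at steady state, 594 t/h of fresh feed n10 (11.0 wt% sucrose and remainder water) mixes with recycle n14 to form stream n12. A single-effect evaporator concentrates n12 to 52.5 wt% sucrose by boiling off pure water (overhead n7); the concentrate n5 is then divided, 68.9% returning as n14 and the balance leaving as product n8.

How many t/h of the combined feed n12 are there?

869.7 t/h

Overall sucrose balance (none leaves overhead): sucrose in fresh feed = sucrose in product, i.e. 594×0.110 = (1−0.689)·n5·0.525.
n5 = 65.34/(0.525×0.311) = 400.18 t/h.
Recycle n14 = 0.689×400.18 = 275.73 t/h.
Combined feed n12 = 594 + 275.73 = 869.73 t/h.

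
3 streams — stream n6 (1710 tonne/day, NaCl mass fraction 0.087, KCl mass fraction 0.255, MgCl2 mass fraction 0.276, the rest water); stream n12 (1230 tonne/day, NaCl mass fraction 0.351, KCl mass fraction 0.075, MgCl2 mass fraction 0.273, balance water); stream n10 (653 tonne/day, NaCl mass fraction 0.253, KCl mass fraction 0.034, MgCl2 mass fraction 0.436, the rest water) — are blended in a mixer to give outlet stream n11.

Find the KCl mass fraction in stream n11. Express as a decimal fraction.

0.153

Total flow out = 1710 + 1230 + 653 = 3593 tonne/day.
KCl in = 1710×0.255 + 1230×0.075 + 653×0.034 = 550.5 tonne/day.
KCl mass fraction in n11 = 550.5/3593 = 0.153.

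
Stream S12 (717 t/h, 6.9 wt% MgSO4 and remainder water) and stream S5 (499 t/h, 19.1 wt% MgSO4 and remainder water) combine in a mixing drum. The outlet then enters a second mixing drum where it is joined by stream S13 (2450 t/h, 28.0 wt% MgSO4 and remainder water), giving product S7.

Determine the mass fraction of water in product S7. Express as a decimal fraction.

Overall, product flow = 3666 t/h.
water in = 717×0.931 + 499×0.809 + 2450×0.720 = 2835.2 t/h.
water fraction in S7 = 0.773.

0.773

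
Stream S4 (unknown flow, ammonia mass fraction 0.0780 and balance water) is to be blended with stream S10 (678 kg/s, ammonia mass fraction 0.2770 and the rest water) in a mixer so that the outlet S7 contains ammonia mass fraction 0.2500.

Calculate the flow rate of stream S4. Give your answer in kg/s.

Let S4 be the unknown flow. Total out = 678 + S4.
ammonia balance: 187.81 + 0.078·S4 = 0.250·(678 + S4)
(0.078 − 0.250)·S4 = 0.250×678 − 187.81 = -18.306
S4 = -18.306 / -0.172 = 106.43 kg/s

106.4 kg/s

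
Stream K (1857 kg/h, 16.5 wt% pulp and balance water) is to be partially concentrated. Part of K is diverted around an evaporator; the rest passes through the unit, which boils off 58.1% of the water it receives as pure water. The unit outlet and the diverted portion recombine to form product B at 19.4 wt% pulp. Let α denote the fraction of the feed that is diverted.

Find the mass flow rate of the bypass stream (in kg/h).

All 1857×0.165 = 306.41 kg/h of pulp reaches B, so B = 306.41/0.194 = 1579.4 kg/h and vapour = 277.59 kg/h.
The evaporator receives (1−α)·1857 of feed at 0.835 water and removes 0.581 of that water:
0.581×0.835×(1−α)×1857 = 277.59
(1−α) = 277.59/900.9 = 0.3081;  α = 0.6919.
Bypass flow = 0.6919×1857 = 1284.8 kg/h.

1285 kg/h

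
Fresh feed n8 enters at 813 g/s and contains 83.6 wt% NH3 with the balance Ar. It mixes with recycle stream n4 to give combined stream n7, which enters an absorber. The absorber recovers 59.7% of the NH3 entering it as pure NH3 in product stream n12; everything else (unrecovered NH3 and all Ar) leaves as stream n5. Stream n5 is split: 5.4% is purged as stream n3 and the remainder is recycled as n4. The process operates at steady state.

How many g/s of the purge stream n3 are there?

Ar enters only via n8 and leaves only via the purge: 813×0.164 = 0.054×(Ar in n5), and the absorber passes all Ar, so Ar in n7 = Ar in n5 = 2469.1 g/s.
NH3 in n7: m_A = 813×0.836 + (1−0.054)·(1−0.597)·m_A, so m_A = 679.67/0.6188 = 1098.4 g/s.
n5 = (1−0.597)×1098.4 + 2469.1 = 2911.8 g/s.
Purge n3 = 0.054×2911.8 = 157.24 g/s.

157.2 g/s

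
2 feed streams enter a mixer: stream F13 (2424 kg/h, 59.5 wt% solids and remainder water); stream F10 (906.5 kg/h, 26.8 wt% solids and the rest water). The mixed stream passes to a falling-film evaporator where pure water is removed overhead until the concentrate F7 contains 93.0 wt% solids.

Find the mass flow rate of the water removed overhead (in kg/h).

solids entering = 2424×0.595 + 906.5×0.268 = 1685.2 kg/h.
All solids reports to F7, so F7 = 1685.2/0.930 = 1812.1 kg/h.
Total feed = 3330.5 kg/h; overhead = 3330.5 − 1812.1 = 1518.4 kg/h.

1518 kg/h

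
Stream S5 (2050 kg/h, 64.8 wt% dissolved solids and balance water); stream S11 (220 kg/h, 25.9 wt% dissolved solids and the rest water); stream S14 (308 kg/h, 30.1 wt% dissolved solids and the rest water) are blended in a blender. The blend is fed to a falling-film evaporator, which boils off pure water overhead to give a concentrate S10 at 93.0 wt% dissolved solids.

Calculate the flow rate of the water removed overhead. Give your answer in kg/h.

988.7 kg/h

dissolved solids entering = 2050×0.648 + 220×0.259 + 308×0.301 = 1478.1 kg/h.
All dissolved solids reports to S10, so S10 = 1478.1/0.930 = 1589.3 kg/h.
Total feed = 2578 kg/h; overhead = 2578 − 1589.3 = 988.66 kg/h.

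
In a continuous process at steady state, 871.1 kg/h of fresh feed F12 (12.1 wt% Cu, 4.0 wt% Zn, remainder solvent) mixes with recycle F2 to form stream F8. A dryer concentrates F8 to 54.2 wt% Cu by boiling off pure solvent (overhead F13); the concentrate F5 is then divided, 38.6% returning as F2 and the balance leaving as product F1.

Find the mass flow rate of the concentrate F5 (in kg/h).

316.7 kg/h

Overall Cu balance (none leaves overhead): Cu in fresh feed = Cu in product, i.e. 871.1×0.121 = (1−0.386)·F5·0.542.
F5 = 105.4/(0.542×0.614) = 316.73 kg/h.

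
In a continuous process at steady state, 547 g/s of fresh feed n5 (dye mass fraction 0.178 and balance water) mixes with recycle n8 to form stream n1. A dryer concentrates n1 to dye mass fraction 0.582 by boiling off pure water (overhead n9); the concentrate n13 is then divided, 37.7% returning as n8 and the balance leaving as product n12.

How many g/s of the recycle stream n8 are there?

Overall dye balance (none leaves overhead): dye in fresh feed = dye in product, i.e. 547×0.178 = (1−0.377)·n13·0.582.
n13 = 97.366/(0.582×0.623) = 268.53 g/s.
Recycle n8 = 0.377×268.53 = 101.24 g/s.

101.2 g/s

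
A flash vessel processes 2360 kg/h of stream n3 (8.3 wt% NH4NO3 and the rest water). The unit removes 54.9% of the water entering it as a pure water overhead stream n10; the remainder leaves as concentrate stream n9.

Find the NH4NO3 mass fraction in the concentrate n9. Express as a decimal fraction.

NH4NO3 is not removed: 2360×0.083 = 195.88 kg/h of NH4NO3 enters n9.
water entering = 2360×0.917 = 2164.1 kg/h; overhead removed = 0.549×2164.1 = 1188.1 kg/h.
Concentrate = 2360 − 1188.1 = 1171.9 kg/h.
Mass fraction = 195.88/1171.9 = 0.167.

0.167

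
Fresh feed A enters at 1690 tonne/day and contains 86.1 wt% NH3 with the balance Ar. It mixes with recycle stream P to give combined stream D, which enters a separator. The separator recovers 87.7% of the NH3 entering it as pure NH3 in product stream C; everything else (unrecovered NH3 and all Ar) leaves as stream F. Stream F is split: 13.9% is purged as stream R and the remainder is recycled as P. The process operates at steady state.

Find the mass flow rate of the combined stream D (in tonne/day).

Ar enters only via A and leaves only via the purge: 1690×0.139 = 0.139×(Ar in F), and the separator passes all Ar, so Ar in D = Ar in F = 1690 tonne/day.
NH3 in D: m_A = 1690×0.861 + (1−0.139)·(1−0.877)·m_A, so m_A = 1455.1/0.8941 = 1627.4 tonne/day.
D = 1627.4 + 1690 = 3317.4 tonne/day.

3317 tonne/day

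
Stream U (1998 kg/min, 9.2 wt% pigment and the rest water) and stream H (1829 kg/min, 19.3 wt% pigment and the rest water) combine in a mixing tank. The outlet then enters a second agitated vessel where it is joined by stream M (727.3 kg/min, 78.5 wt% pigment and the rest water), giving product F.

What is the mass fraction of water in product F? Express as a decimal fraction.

0.757

Overall, product flow = 4554.3 kg/min.
water in = 1998×0.908 + 1829×0.807 + 727.3×0.215 = 3446.6 kg/min.
water fraction in F = 0.757.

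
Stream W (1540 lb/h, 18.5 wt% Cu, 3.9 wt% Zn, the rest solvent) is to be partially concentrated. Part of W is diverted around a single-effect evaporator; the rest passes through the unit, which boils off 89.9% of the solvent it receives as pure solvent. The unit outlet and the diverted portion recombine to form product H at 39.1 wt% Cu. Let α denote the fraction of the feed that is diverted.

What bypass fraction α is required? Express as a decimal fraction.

All 1540×0.185 = 284.9 lb/h of Cu reaches H, so H = 284.9/0.391 = 728.64 lb/h and vapour = 811.36 lb/h.
The evaporator receives (1−α)·1540 of feed at 0.776 solvent and removes 0.899 of that solvent:
0.899×0.776×(1−α)×1540 = 811.36
(1−α) = 811.36/1074.3 = 0.7552;  α = 0.2448.

0.245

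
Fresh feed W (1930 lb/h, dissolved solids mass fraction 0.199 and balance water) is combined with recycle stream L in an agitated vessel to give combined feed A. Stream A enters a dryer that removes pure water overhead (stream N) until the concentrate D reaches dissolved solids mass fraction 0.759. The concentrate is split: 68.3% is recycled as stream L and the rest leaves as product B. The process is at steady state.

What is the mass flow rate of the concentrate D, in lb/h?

1596 lb/h

Overall dissolved solids balance (none leaves overhead): dissolved solids in fresh feed = dissolved solids in product, i.e. 1930×0.199 = (1−0.683)·D·0.759.
D = 384.07/(0.759×0.317) = 1596.3 lb/h.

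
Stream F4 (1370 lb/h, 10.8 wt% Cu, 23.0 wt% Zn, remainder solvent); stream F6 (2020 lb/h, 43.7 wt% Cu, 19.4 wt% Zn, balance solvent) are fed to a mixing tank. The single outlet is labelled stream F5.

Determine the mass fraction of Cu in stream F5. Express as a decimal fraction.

0.304

Total flow out = 1370 + 2020 = 3390 lb/h.
Cu in = 1370×0.108 + 2020×0.437 = 1030.7 lb/h.
Cu mass fraction in F5 = 1030.7/3390 = 0.304.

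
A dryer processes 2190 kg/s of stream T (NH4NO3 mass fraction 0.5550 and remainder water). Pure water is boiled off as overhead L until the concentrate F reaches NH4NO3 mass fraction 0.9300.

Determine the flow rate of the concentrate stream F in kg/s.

NH4NO3 is conserved: 2190×0.555 = 1215.5 kg/s all reports to the concentrate.
Concentrate = 1215.5/(target fraction) = 1306.9 kg/s.

1307 kg/s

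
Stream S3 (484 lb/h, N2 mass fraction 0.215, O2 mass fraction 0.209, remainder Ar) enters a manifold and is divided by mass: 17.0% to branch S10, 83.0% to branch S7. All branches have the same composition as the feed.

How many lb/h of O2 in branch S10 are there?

17.2 lb/h

Branch S10 total = 0.170×484 = 82.28 lb/h.
O2 in S10 = 0.209×82.28 = 17.197 lb/h.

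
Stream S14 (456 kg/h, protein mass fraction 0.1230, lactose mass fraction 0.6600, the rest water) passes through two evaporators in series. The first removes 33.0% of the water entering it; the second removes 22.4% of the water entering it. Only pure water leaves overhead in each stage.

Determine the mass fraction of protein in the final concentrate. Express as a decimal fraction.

water in feed = 456×0.217 = 98.952 kg/h.
After stage 1: water left = (1−0.330)×98.952 = 66.298; stream total = 423.35 kg/h.
After stage 2: water left = (1−0.224)×66.298 = 51.447; final concentrate = 408.5 kg/h.
protein fraction = 56.088/408.5 = 0.1373.

0.1373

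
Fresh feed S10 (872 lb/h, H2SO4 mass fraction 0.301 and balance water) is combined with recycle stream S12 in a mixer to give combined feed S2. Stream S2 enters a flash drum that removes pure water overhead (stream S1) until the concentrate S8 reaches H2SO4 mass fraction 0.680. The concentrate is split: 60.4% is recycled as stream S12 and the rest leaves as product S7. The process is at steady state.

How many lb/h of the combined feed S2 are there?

1461 lb/h

Overall H2SO4 balance (none leaves overhead): H2SO4 in fresh feed = H2SO4 in product, i.e. 872×0.301 = (1−0.604)·S8·0.680.
S8 = 262.47/(0.680×0.396) = 974.72 lb/h.
Recycle S12 = 0.604×974.72 = 588.73 lb/h.
Combined feed S2 = 872 + 588.73 = 1460.7 lb/h.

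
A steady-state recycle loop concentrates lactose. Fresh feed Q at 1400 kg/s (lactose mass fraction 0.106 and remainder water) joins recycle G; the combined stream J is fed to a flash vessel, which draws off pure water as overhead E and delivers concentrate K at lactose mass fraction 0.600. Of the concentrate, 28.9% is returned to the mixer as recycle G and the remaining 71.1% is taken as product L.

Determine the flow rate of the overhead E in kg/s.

Overall lactose balance (none leaves overhead): lactose in fresh feed = lactose in product, i.e. 1400×0.106 = (1−0.289)·K·0.600.
K = 148.4/(0.600×0.711) = 347.87 kg/s.
Recycle G = 0.289×347.87 = 100.53 kg/s.
Combined feed J = 1400 + 100.53 = 1500.5 kg/s.
Overhead E = J − K = 1500.5 − 347.87 = 1152.7 kg/s.

1153 kg/s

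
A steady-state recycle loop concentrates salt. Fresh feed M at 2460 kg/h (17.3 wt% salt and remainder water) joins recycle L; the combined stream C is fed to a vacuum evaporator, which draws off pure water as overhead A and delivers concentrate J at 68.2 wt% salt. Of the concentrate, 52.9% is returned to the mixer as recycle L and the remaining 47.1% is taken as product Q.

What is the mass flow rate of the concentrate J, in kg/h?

Overall salt balance (none leaves overhead): salt in fresh feed = salt in product, i.e. 2460×0.173 = (1−0.529)·J·0.682.
J = 425.58/(0.682×0.471) = 1324.9 kg/h.

1325 kg/h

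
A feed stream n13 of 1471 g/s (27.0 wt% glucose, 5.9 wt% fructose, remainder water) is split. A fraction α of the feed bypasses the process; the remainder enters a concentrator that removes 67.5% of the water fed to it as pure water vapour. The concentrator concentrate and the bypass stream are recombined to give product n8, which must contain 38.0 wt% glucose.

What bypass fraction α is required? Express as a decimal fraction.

All 1471×0.270 = 397.17 g/s of glucose reaches n8, so n8 = 397.17/0.380 = 1045.2 g/s and vapour = 425.82 g/s.
The evaporator receives (1−α)·1471 of feed at 0.671 water and removes 0.675 of that water:
0.675×0.671×(1−α)×1471 = 425.82
(1−α) = 425.82/666.25 = 0.6391;  α = 0.3609.

0.361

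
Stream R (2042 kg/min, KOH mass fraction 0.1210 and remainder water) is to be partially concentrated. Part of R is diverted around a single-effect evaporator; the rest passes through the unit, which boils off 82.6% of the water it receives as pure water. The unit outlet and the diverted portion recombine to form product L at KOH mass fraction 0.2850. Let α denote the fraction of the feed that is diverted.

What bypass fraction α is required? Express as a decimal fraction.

0.207

All 2042×0.121 = 247.08 kg/min of KOH reaches L, so L = 247.08/0.285 = 866.95 kg/min and vapour = 1175 kg/min.
The evaporator receives (1−α)·2042 of feed at 0.879 water and removes 0.826 of that water:
0.826×0.879×(1−α)×2042 = 1175
(1−α) = 1175/1482.6 = 0.7926;  α = 0.2074.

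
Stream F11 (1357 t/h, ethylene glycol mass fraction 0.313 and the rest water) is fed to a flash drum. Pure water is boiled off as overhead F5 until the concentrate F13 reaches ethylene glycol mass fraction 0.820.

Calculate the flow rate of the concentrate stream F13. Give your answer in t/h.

ethylene glycol is conserved: 1357×0.313 = 424.74 t/h all reports to the concentrate.
Concentrate = 424.74/(target fraction) = 517.98 t/h.

518 t/h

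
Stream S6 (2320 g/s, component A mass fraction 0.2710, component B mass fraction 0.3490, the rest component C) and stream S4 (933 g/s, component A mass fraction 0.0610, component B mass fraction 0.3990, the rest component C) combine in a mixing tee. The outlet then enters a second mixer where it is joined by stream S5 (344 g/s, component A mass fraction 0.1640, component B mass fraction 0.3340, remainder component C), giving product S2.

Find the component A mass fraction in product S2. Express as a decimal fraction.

Overall, product flow = 3597 g/s.
component A in = 2320×0.271 + 933×0.061 + 344×0.164 = 742.05 g/s.
component A fraction in S2 = 0.2063.

0.2063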